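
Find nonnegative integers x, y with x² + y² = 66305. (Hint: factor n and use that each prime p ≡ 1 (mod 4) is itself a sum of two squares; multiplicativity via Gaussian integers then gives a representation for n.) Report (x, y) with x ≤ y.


Step 1: Factor n = 66305 = 5 · 89 · 149.
Step 2: Check the mod-4 condition on each prime factor: 5 ≡ 1 (mod 4), exponent 1; 89 ≡ 1 (mod 4), exponent 1; 149 ≡ 1 (mod 4), exponent 1.
All primes ≡ 3 (mod 4) appear to even exponent (or don't appear), so by the two-squares theorem n IS expressible as a sum of two squares.
Step 3: Build a representation. Here n = 5 · 89 · 149 is a product of primes ≡ 1 (mod 4). Each prime p ≡ 1 (mod 4) is itself a sum of two squares; find a² by testing p − a² for a perfect square:
  5: 5 − 1² = 4 = 2² ⇒ 5 = 1² + 2².
  89: 89 − 1² = 88, 89 − 2² = 85, 89 − 3² = 80, 89 − 4² = 73, 89 − 5² = 64 = 8² ⇒ 89 = 5² + 8².
  149: 149 − 1² = 148, 149 − 2² = 145, 149 − 3² = 140, 149 − 4² = 133, 149 − 5² = 124, 149 − 6² = 113, 149 − 7² = 100 = 10² ⇒ 149 = 7² + 10².
  Combine using the Brahmagupta–Fibonacci identity (a² + b²)(c² + d²) = (ac − bd)² + (ad + bc)² = (ac + bd)² + (ad − bc)²:
  5 · 89 = 445: from (1² + 2²)(5² + 8²), take (1·5 − 2·8, 1·8 + 2·5) = (5 − 16, 8 + 10) = (-11, 18); dropping signs (only squares matter) gives (11, 18); check 11² + 18² = 121 + 324 = 445 ✓.
  445 · 149 = 66305: from (11² + 18²)(7² + 10²), take (11·7 − 18·10, 11·10 + 18·7) = (77 − 180, 110 + 126) = (-103, 236); dropping signs (only squares matter) gives (103, 236); check 103² + 236² = 10609 + 55696 = 66305 ✓.
Step 4: Order so x ≤ y and verify: 103² + 236² = 10609 + 55696 = 66305 = n. ✓

n = 66305 = 103² + 236² (one valid representation with x ≤ y).


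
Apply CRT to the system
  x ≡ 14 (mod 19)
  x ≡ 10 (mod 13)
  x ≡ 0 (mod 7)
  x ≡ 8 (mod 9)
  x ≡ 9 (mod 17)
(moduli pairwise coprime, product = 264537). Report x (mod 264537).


Product of moduli M = 19 · 13 · 7 · 9 · 17 = 264537.
Merge one congruence at a time:
  Start: x ≡ 14 (mod 19).
  Combine with x ≡ 10 (mod 13); new modulus lcm = 247.
    Write x = 14 + 19·t and substitute into x ≡ 10 (mod 13): 19·t ≡ 10 − 14 = -4 (mod 13).
    Reduce coefficients mod 13: 6·t ≡ 9 (mod 13).
    The inverse of 6 mod 13 is 11 (since 6·11 = 66 = 5·13 + 1), so t ≡ 11·9 = 99 ≡ 8 (mod 13).
    Then x = 14 + 19·8 = 166, valid modulo lcm(19, 13) = 247: x ≡ 166 (mod 247).
  Combine with x ≡ 0 (mod 7); new modulus lcm = 1729.
    Write x = 166 + 247·t and substitute into x ≡ 0 (mod 7): 247·t ≡ 0 − 166 = -166 (mod 7).
    Reduce coefficients mod 7: 2·t ≡ 2 (mod 7).
    The inverse of 2 mod 7 is 4 (since 2·4 = 8 = 1·7 + 1), so t ≡ 4·2 = 8 ≡ 1 (mod 7).
    Then x = 166 + 247·1 = 413, valid modulo lcm(247, 7) = 1729: x ≡ 413 (mod 1729).
  Combine with x ≡ 8 (mod 9); new modulus lcm = 15561.
    Write x = 413 + 1729·t and substitute into x ≡ 8 (mod 9): 1729·t ≡ 8 − 413 = -405 (mod 9).
    Reduce coefficients mod 9: 1·t ≡ 0 (mod 9).
    So t ≡ 0 (mod 9).
    Then x = 413 + 1729·0 = 413, valid modulo lcm(1729, 9) = 15561: x ≡ 413 (mod 15561).
  Combine with x ≡ 9 (mod 17); new modulus lcm = 264537.
    Write x = 413 + 15561·t and substitute into x ≡ 9 (mod 17): 15561·t ≡ 9 − 413 = -404 (mod 17).
    Reduce coefficients mod 17: 6·t ≡ 4 (mod 17).
    The inverse of 6 mod 17 is 3 (since 6·3 = 18 = 1·17 + 1), so t ≡ 3·4 = 12 ≡ 12 (mod 17).
    Then x = 413 + 15561·12 = 187145, valid modulo lcm(15561, 17) = 264537: x ≡ 187145 (mod 264537).
Verify against each original: 187145 mod 19 = 14, 187145 mod 13 = 10, 187145 mod 7 = 0, 187145 mod 9 = 8, 187145 mod 17 = 9.

x ≡ 187145 (mod 264537).


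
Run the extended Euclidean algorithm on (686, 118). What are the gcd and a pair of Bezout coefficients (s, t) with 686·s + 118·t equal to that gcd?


Euclidean algorithm on (686, 118) — divide until remainder is 0:
  686 = 5 · 118 + 96
  118 = 1 · 96 + 22
  96 = 4 · 22 + 8
  22 = 2 · 8 + 6
  8 = 1 · 6 + 2
  6 = 3 · 2 + 0
gcd(686, 118) = 2.
Track Bezout coefficients alongside the remainders: start with r₀ = 686 = a·1 + b·0 (s = 1, t = 0) and r₁ = 118 = a·0 + b·1 (s = 0, t = 1); each new remainder r_{k+1} = r_{k-1} − q_k·r_k inherits s_{k+1} = s_{k-1} − q_k·s_k, t_{k+1} = t_{k-1} − q_k·t_k, so r_k = a·s_k + b·t_k at every step:
  q = 5: r = 96, s = 1 − 5·0 = 1, t = 0 − 5·1 = -5  (check: 686·1 + 118·(-5) = 96)
  q = 1: r = 22, s = 0 − 1·1 = -1, t = 1 − 1·(-5) = 6  (check: 686·(-1) + 118·6 = 22)
  q = 4: r = 8, s = 1 − 4·(-1) = 5, t = -5 − 4·6 = -29  (check: 686·5 + 118·(-29) = 8)
  q = 2: r = 6, s = -1 − 2·5 = -11, t = 6 − 2·(-29) = 64  (check: 686·(-11) + 118·64 = 6)
  q = 1: r = 2, s = 5 − 1·(-11) = 16, t = -29 − 1·64 = -93  (check: 686·16 + 118·(-93) = 2)
The row with r = 2 (the gcd) gives the Bezout coefficients s = 16, t = -93.
Result: 686 · (16) + 118 · (-93) = 2.

gcd(686, 118) = 2; s = 16, t = -93 (check: 686·16 + 118·(-93) = 2).


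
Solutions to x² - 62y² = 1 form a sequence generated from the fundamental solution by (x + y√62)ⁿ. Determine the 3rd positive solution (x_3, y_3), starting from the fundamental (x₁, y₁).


Step 1: Find the fundamental solution (x₁, y₁) of x² - 62y² = 1.
  Expand √62 as a continued fraction. a₀ = ⌊√62⌋ = 7; iterate m_{k+1} = d_k·a_k − m_k, d_{k+1} = (62 − m_{k+1}²)/d_k, a_{k+1} = ⌊(a₀ + m_{k+1})/d_{k+1}⌋ (starting m₀ = 0, d₀ = 1), with convergents p_k = a_k·p_{k-1} + p_{k-2}, q_k = a_k·q_{k-1} + q_{k-2} (p₋₁ = 1, q₋₁ = 0):
  k = 0: a₀ = 7; p₀/q₀ = 7/1; p₀² − 62·q₀² = 49 − 62 = -13.
  k = 1: m = 7, d = 13, a = ⌊(7 + 7)/13⌋ = 1; p/q = (1·7 + 1)/(1·1 + 0) = 8/1; p² − 62·q² = 64 − 62 = 2.
  k = 2: m = 6, d = 2, a = ⌊(7 + 6)/2⌋ = 6; p/q = (6·8 + 7)/(6·1 + 1) = 55/7; p² − 62·q² = 3025 − 3038 = -13.
  k = 3: m = 6, d = 13, a = ⌊(7 + 6)/13⌋ = 1; p/q = (1·55 + 8)/(1·7 + 1) = 63/8; p² − 62·q² = 3969 − 3968 = 1.
  The first convergent with p² − 62·q² = 1 gives the fundamental solution (x₁, y₁) = (63, 8).
Step 2: Apply the recurrence (x_{n+1}, y_{n+1}) = (x₁x_n + 62y₁y_n, x₁y_n + y₁x_n) repeatedly.
  From (x_1, y_1) = (63, 8): x_2 = 63·63 + 62·8·8 = 7937; y_2 = 63·8 + 8·63 = 1008.
  From (x_2, y_2) = (7937, 1008): x_3 = 63·7937 + 62·8·1008 = 999999; y_3 = 63·1008 + 8·7937 = 127000.
Step 3: Verify x_3² - 62·y_3² = 999998000001 - 999998000000 = 1 (should be 1). ✓

(x_1, y_1) = (63, 8); (x_3, y_3) = (999999, 127000).


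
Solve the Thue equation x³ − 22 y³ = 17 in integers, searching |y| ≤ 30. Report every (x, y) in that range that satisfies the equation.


The equation is x³ - 22y³ = 17. For fixed y, x³ = 22·y³ + 17, so a solution requires the RHS to be a perfect cube.
Strategy: iterate y from -30 to 30, compute RHS = 22·y³ + 17, and check whether it is a (positive or negative) perfect cube.
Check small values of y:
  y = 0: RHS = 17 is not a perfect cube.
  y = 1: RHS = 39 is not a perfect cube.
  y = -1: RHS = -5 is not a perfect cube.
  y = 2: RHS = 193 is not a perfect cube.
  y = -2: RHS = -159 is not a perfect cube.
  y = 3: RHS = 611 is not a perfect cube.
  y = -3: RHS = -577 is not a perfect cube.
Continuing the search up to |y| = 30 finds no solutions either.
No (x, y) in the scanned range satisfies the equation.

No integer solutions with |y| ≤ 30.


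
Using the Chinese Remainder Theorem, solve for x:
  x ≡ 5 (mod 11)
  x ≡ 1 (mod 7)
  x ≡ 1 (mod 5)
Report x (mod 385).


Moduli 11, 7, 5 are pairwise coprime; by CRT there is a unique solution modulo M = 11 · 7 · 5 = 385.
Solve pairwise, accumulating the modulus:
  Start with x ≡ 5 (mod 11).
  Combine with x ≡ 1 (mod 7): since gcd(11, 7) = 1, we get a unique residue mod 77.
    Write x = 5 + 11·t and substitute into x ≡ 1 (mod 7): 11·t ≡ 1 − 5 = -4 (mod 7).
    Reduce coefficients mod 7: 4·t ≡ 3 (mod 7).
    The inverse of 4 mod 7 is 2 (since 4·2 = 8 = 1·7 + 1), so t ≡ 2·3 = 6 ≡ 6 (mod 7).
    Then x = 5 + 11·6 = 71, valid modulo lcm(11, 7) = 77: x ≡ 71 (mod 77).
  Combine with x ≡ 1 (mod 5): since gcd(77, 5) = 1, we get a unique residue mod 385.
    Write x = 71 + 77·t and substitute into x ≡ 1 (mod 5): 77·t ≡ 1 − 71 = -70 (mod 5).
    Reduce coefficients mod 5: 2·t ≡ 0 (mod 5).
    The inverse of 2 mod 5 is 3 (since 2·3 = 6 = 1·5 + 1), so t ≡ 3·0 = 0 ≡ 0 (mod 5).
    Then x = 71 + 77·0 = 71, valid modulo lcm(77, 5) = 385: x ≡ 71 (mod 385).
Verify: 71 mod 11 = 5 ✓, 71 mod 7 = 1 ✓, 71 mod 5 = 1 ✓.

x ≡ 71 (mod 385).


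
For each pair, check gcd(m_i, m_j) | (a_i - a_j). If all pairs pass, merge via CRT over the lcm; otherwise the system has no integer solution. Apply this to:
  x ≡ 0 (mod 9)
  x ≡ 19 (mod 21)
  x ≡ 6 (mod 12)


Moduli 9, 21, 12 are not pairwise coprime, so CRT works modulo lcm(m_i) when all pairwise compatibility conditions hold.
Pairwise compatibility: gcd(m_i, m_j) must divide a_i - a_j for every pair.
Merge one congruence at a time:
  Start: x ≡ 0 (mod 9).
  Combine with x ≡ 19 (mod 21): gcd(9, 21) = 3, and 19 - 0 = 19 is NOT divisible by 3.
    ⇒ system is inconsistent (no integer solution).

No solution (the system is inconsistent).


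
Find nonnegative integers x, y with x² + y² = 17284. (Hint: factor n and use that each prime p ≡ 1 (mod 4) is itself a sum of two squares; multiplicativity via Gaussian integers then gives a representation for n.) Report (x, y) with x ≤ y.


Step 1: Factor n = 17284 = 2^2 · 29 · 149.
Step 2: Check the mod-4 condition on each prime factor: 2 = 2 (special); 29 ≡ 1 (mod 4), exponent 1; 149 ≡ 1 (mod 4), exponent 1.
All primes ≡ 3 (mod 4) appear to even exponent (or don't appear), so by the two-squares theorem n IS expressible as a sum of two squares.
Step 3: Build a representation. Group n = k² · m with k = 2 and m = 29 · 149 = 4321 (a product of primes ≡ 1 (mod 4)); a representation of m scales to one of n via (k·x)² + (k·y)² = k²(x² + y²). Each prime p ≡ 1 (mod 4) is itself a sum of two squares; find a² by testing p − a² for a perfect square:
  29: 29 − 1² = 28, 29 − 2² = 25 = 5² ⇒ 29 = 2² + 5².
  149: 149 − 1² = 148, 149 − 2² = 145, 149 − 3² = 140, 149 − 4² = 133, 149 − 5² = 124, 149 − 6² = 113, 149 − 7² = 100 = 10² ⇒ 149 = 7² + 10².
  Combine using the Brahmagupta–Fibonacci identity (a² + b²)(c² + d²) = (ac − bd)² + (ad + bc)² = (ac + bd)² + (ad − bc)²:
  29 · 149 = 4321: from (2² + 5²)(7² + 10²), take (2·7 − 5·10, 2·10 + 5·7) = (14 − 50, 20 + 35) = (-36, 55); dropping signs (only squares matter) gives (36, 55); check 36² + 55² = 1296 + 3025 = 4321 ✓.
  Scale by k = 2: (2·36, 2·55) = (72, 110).
Step 4: Order so x ≤ y and verify: 72² + 110² = 5184 + 12100 = 17284 = n. ✓

n = 17284 = 72² + 110² (one valid representation with x ≤ y).


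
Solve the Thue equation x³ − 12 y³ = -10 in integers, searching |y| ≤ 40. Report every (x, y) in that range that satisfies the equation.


The equation is x³ - 12y³ = -10. For fixed y, x³ = 12·y³ − 10, so a solution requires the RHS to be a perfect cube.
Strategy: iterate y from -40 to 40, compute RHS = 12·y³ − 10, and check whether it is a (positive or negative) perfect cube.
Check small values of y:
  y = 0: RHS = -10 is not a perfect cube.
  y = 1: RHS = 2 is not a perfect cube.
  y = -1: RHS = -22 is not a perfect cube.
  y = 2: RHS = 86 is not a perfect cube.
  y = -2: RHS = -106 is not a perfect cube.
  y = 3: RHS = 314 is not a perfect cube.
  y = -3: RHS = -334 is not a perfect cube.
Continuing the search up to |y| = 40 finds no solutions either.
No (x, y) in the scanned range satisfies the equation.

No integer solutions with |y| ≤ 40.


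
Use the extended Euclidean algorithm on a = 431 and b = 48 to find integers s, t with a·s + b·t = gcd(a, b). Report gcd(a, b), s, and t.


Euclidean algorithm on (431, 48) — divide until remainder is 0:
  431 = 8 · 48 + 47
  48 = 1 · 47 + 1
  47 = 47 · 1 + 0
gcd(431, 48) = 1.
Track Bezout coefficients alongside the remainders: start with r₀ = 431 = a·1 + b·0 (s = 1, t = 0) and r₁ = 48 = a·0 + b·1 (s = 0, t = 1); each new remainder r_{k+1} = r_{k-1} − q_k·r_k inherits s_{k+1} = s_{k-1} − q_k·s_k, t_{k+1} = t_{k-1} − q_k·t_k, so r_k = a·s_k + b·t_k at every step:
  q = 8: r = 47, s = 1 − 8·0 = 1, t = 0 − 8·1 = -8  (check: 431·1 + 48·(-8) = 47)
  q = 1: r = 1, s = 0 − 1·1 = -1, t = 1 − 1·(-8) = 9  (check: 431·(-1) + 48·9 = 1)
The row with r = 1 (the gcd) gives the Bezout coefficients s = -1, t = 9.
Result: 431 · (-1) + 48 · (9) = 1.

gcd(431, 48) = 1; s = -1, t = 9 (check: 431·(-1) + 48·9 = 1).


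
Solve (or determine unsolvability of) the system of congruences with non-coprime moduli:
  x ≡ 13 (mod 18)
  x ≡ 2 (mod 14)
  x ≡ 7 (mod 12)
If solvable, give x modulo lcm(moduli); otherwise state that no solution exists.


Moduli 18, 14, 12 are not pairwise coprime, so CRT works modulo lcm(m_i) when all pairwise compatibility conditions hold.
Pairwise compatibility: gcd(m_i, m_j) must divide a_i - a_j for every pair.
Merge one congruence at a time:
  Start: x ≡ 13 (mod 18).
  Combine with x ≡ 2 (mod 14): gcd(18, 14) = 2, and 2 - 13 = -11 is NOT divisible by 2.
    ⇒ system is inconsistent (no integer solution).

No solution (the system is inconsistent).


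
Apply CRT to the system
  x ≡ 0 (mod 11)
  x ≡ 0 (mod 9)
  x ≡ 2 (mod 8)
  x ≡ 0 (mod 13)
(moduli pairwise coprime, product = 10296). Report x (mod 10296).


Product of moduli M = 11 · 9 · 8 · 13 = 10296.
Merge one congruence at a time:
  Start: x ≡ 0 (mod 11).
  Combine with x ≡ 0 (mod 9); new modulus lcm = 99.
    Write x = 0 + 11·t and substitute into x ≡ 0 (mod 9): 11·t ≡ 0 − 0 = 0 (mod 9).
    Reduce coefficients mod 9: 2·t ≡ 0 (mod 9).
    The inverse of 2 mod 9 is 5 (since 2·5 = 10 = 1·9 + 1), so t ≡ 5·0 = 0 ≡ 0 (mod 9).
    Then x = 0 + 11·0 = 0, valid modulo lcm(11, 9) = 99: x ≡ 0 (mod 99).
  Combine with x ≡ 2 (mod 8); new modulus lcm = 792.
    Write x = 0 + 99·t and substitute into x ≡ 2 (mod 8): 99·t ≡ 2 − 0 = 2 (mod 8).
    Reduce coefficients mod 8: 3·t ≡ 2 (mod 8).
    The inverse of 3 mod 8 is 3 (since 3·3 = 9 = 1·8 + 1), so t ≡ 3·2 = 6 ≡ 6 (mod 8).
    Then x = 0 + 99·6 = 594, valid modulo lcm(99, 8) = 792: x ≡ 594 (mod 792).
  Combine with x ≡ 0 (mod 13); new modulus lcm = 10296.
    Write x = 594 + 792·t and substitute into x ≡ 0 (mod 13): 792·t ≡ 0 − 594 = -594 (mod 13).
    Reduce coefficients mod 13: 12·t ≡ 4 (mod 13).
    The inverse of 12 mod 13 is 12 (since 12·12 = 144 = 11·13 + 1), so t ≡ 12·4 = 48 ≡ 9 (mod 13).
    Then x = 594 + 792·9 = 7722, valid modulo lcm(792, 13) = 10296: x ≡ 7722 (mod 10296).
Verify against each original: 7722 mod 11 = 0, 7722 mod 9 = 0, 7722 mod 8 = 2, 7722 mod 13 = 0.

x ≡ 7722 (mod 10296).


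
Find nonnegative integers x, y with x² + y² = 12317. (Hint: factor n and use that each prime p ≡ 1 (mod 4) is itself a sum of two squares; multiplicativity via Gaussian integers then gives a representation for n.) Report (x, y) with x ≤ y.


Step 1: Factor n = 12317 = 109 · 113.
Step 2: Check the mod-4 condition on each prime factor: 109 ≡ 1 (mod 4), exponent 1; 113 ≡ 1 (mod 4), exponent 1.
All primes ≡ 3 (mod 4) appear to even exponent (or don't appear), so by the two-squares theorem n IS expressible as a sum of two squares.
Step 3: Build a representation. Here n = 109 · 113 is a product of primes ≡ 1 (mod 4). Each prime p ≡ 1 (mod 4) is itself a sum of two squares; find a² by testing p − a² for a perfect square:
  109: 109 − 1² = 108, 109 − 2² = 105, 109 − 3² = 100 = 10² ⇒ 109 = 3² + 10².
  113: 113 − 1² = 112, 113 − 2² = 109, 113 − 3² = 104, 113 − 4² = 97, 113 − 5² = 88, 113 − 6² = 77, 113 − 7² = 64 = 8² ⇒ 113 = 7² + 8².
  Combine using the Brahmagupta–Fibonacci identity (a² + b²)(c² + d²) = (ac − bd)² + (ad + bc)² = (ac + bd)² + (ad − bc)²:
  109 · 113 = 12317: from (3² + 10²)(7² + 8²), take (3·7 − 10·8, 3·8 + 10·7) = (21 − 80, 24 + 70) = (-59, 94); dropping signs (only squares matter) gives (59, 94); check 59² + 94² = 3481 + 8836 = 12317 ✓.
Step 4: Order so x ≤ y and verify: 59² + 94² = 3481 + 8836 = 12317 = n. ✓

n = 12317 = 59² + 94² (one valid representation with x ≤ y).


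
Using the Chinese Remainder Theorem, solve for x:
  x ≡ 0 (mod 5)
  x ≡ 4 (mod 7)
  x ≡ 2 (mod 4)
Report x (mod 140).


Moduli 5, 7, 4 are pairwise coprime; by CRT there is a unique solution modulo M = 5 · 7 · 4 = 140.
Solve pairwise, accumulating the modulus:
  Start with x ≡ 0 (mod 5).
  Combine with x ≡ 4 (mod 7): since gcd(5, 7) = 1, we get a unique residue mod 35.
    Write x = 0 + 5·t and substitute into x ≡ 4 (mod 7): 5·t ≡ 4 − 0 = 4 (mod 7).
    The inverse of 5 mod 7 is 3 (since 5·3 = 15 = 2·7 + 1), so t ≡ 3·4 = 12 ≡ 5 (mod 7).
    Then x = 0 + 5·5 = 25, valid modulo lcm(5, 7) = 35: x ≡ 25 (mod 35).
  Combine with x ≡ 2 (mod 4): since gcd(35, 4) = 1, we get a unique residue mod 140.
    Write x = 25 + 35·t and substitute into x ≡ 2 (mod 4): 35·t ≡ 2 − 25 = -23 (mod 4).
    Reduce coefficients mod 4: 3·t ≡ 1 (mod 4).
    The inverse of 3 mod 4 is 3 (since 3·3 = 9 = 2·4 + 1), so t ≡ 3·1 = 3 ≡ 3 (mod 4).
    Then x = 25 + 35·3 = 130, valid modulo lcm(35, 4) = 140: x ≡ 130 (mod 140).
Verify: 130 mod 5 = 0 ✓, 130 mod 7 = 4 ✓, 130 mod 4 = 2 ✓.

x ≡ 130 (mod 140).


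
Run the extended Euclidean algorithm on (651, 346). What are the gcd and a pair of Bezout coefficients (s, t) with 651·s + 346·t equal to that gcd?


Euclidean algorithm on (651, 346) — divide until remainder is 0:
  651 = 1 · 346 + 305
  346 = 1 · 305 + 41
  305 = 7 · 41 + 18
  41 = 2 · 18 + 5
  18 = 3 · 5 + 3
  5 = 1 · 3 + 2
  3 = 1 · 2 + 1
  2 = 2 · 1 + 0
gcd(651, 346) = 1.
Track Bezout coefficients alongside the remainders: start with r₀ = 651 = a·1 + b·0 (s = 1, t = 0) and r₁ = 346 = a·0 + b·1 (s = 0, t = 1); each new remainder r_{k+1} = r_{k-1} − q_k·r_k inherits s_{k+1} = s_{k-1} − q_k·s_k, t_{k+1} = t_{k-1} − q_k·t_k, so r_k = a·s_k + b·t_k at every step:
  q = 1: r = 305, s = 1 − 1·0 = 1, t = 0 − 1·1 = -1  (check: 651·1 + 346·(-1) = 305)
  q = 1: r = 41, s = 0 − 1·1 = -1, t = 1 − 1·(-1) = 2  (check: 651·(-1) + 346·2 = 41)
  q = 7: r = 18, s = 1 − 7·(-1) = 8, t = -1 − 7·2 = -15  (check: 651·8 + 346·(-15) = 18)
  q = 2: r = 5, s = -1 − 2·8 = -17, t = 2 − 2·(-15) = 32  (check: 651·(-17) + 346·32 = 5)
  q = 3: r = 3, s = 8 − 3·(-17) = 59, t = -15 − 3·32 = -111  (check: 651·59 + 346·(-111) = 3)
  q = 1: r = 2, s = -17 − 1·59 = -76, t = 32 − 1·(-111) = 143  (check: 651·(-76) + 346·143 = 2)
  q = 1: r = 1, s = 59 − 1·(-76) = 135, t = -111 − 1·143 = -254  (check: 651·135 + 346·(-254) = 1)
The row with r = 1 (the gcd) gives the Bezout coefficients s = 135, t = -254.
Result: 651 · (135) + 346 · (-254) = 1.

gcd(651, 346) = 1; s = 135, t = -254 (check: 651·135 + 346·(-254) = 1).


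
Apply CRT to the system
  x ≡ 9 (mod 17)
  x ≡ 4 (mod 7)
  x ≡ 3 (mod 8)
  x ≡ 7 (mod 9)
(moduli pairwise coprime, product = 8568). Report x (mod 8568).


Product of moduli M = 17 · 7 · 8 · 9 = 8568.
Merge one congruence at a time:
  Start: x ≡ 9 (mod 17).
  Combine with x ≡ 4 (mod 7); new modulus lcm = 119.
    Write x = 9 + 17·t and substitute into x ≡ 4 (mod 7): 17·t ≡ 4 − 9 = -5 (mod 7).
    Reduce coefficients mod 7: 3·t ≡ 2 (mod 7).
    The inverse of 3 mod 7 is 5 (since 3·5 = 15 = 2·7 + 1), so t ≡ 5·2 = 10 ≡ 3 (mod 7).
    Then x = 9 + 17·3 = 60, valid modulo lcm(17, 7) = 119: x ≡ 60 (mod 119).
  Combine with x ≡ 3 (mod 8); new modulus lcm = 952.
    Write x = 60 + 119·t and substitute into x ≡ 3 (mod 8): 119·t ≡ 3 − 60 = -57 (mod 8).
    Reduce coefficients mod 8: 7·t ≡ 7 (mod 8).
    The inverse of 7 mod 8 is 7 (since 7·7 = 49 = 6·8 + 1), so t ≡ 7·7 = 49 ≡ 1 (mod 8).
    Then x = 60 + 119·1 = 179, valid modulo lcm(119, 8) = 952: x ≡ 179 (mod 952).
  Combine with x ≡ 7 (mod 9); new modulus lcm = 8568.
    Write x = 179 + 952·t and substitute into x ≡ 7 (mod 9): 952·t ≡ 7 − 179 = -172 (mod 9).
    Reduce coefficients mod 9: 7·t ≡ 8 (mod 9).
    The inverse of 7 mod 9 is 4 (since 7·4 = 28 = 3·9 + 1), so t ≡ 4·8 = 32 ≡ 5 (mod 9).
    Then x = 179 + 952·5 = 4939, valid modulo lcm(952, 9) = 8568: x ≡ 4939 (mod 8568).
Verify against each original: 4939 mod 17 = 9, 4939 mod 7 = 4, 4939 mod 8 = 3, 4939 mod 9 = 7.

x ≡ 4939 (mod 8568).


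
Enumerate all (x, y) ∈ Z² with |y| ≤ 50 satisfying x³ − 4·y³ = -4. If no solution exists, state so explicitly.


The equation is x³ - 4y³ = -4. For fixed y, x³ = 4·y³ − 4, so a solution requires the RHS to be a perfect cube.
Strategy: iterate y from -50 to 50, compute RHS = 4·y³ − 4, and check whether it is a (positive or negative) perfect cube.
Check small values of y:
  y = 0: RHS = -4 is not a perfect cube.
  y = 1: RHS = 0 = (0)³ ⇒ x = 0 works.
  y = -1: RHS = -8 = (-2)³ ⇒ x = -2 works.
  y = 2: RHS = 28 is not a perfect cube.
  y = -2: RHS = -36 is not a perfect cube.
  y = 3: RHS = 104 is not a perfect cube.
  y = -3: RHS = -112 is not a perfect cube.
Continuing the search up to |y| = 50 finds no further solutions beyond those listed.
Collected solutions: (0, 1), (-2, -1).

Solutions (with |y| ≤ 50): (0, 1), (-2, -1).


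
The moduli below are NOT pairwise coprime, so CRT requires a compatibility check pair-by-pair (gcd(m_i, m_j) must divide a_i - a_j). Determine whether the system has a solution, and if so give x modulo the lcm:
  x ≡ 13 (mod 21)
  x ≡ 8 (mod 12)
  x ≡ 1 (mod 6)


Moduli 21, 12, 6 are not pairwise coprime, so CRT works modulo lcm(m_i) when all pairwise compatibility conditions hold.
Pairwise compatibility: gcd(m_i, m_j) must divide a_i - a_j for every pair.
Merge one congruence at a time:
  Start: x ≡ 13 (mod 21).
  Combine with x ≡ 8 (mod 12): gcd(21, 12) = 3, and 8 - 13 = -5 is NOT divisible by 3.
    ⇒ system is inconsistent (no integer solution).

No solution (the system is inconsistent).


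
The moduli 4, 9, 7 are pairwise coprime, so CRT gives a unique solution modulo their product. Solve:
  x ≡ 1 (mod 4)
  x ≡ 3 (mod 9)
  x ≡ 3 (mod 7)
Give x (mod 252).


Moduli 4, 9, 7 are pairwise coprime; by CRT there is a unique solution modulo M = 4 · 9 · 7 = 252.
Solve pairwise, accumulating the modulus:
  Start with x ≡ 1 (mod 4).
  Combine with x ≡ 3 (mod 9): since gcd(4, 9) = 1, we get a unique residue mod 36.
    Write x = 1 + 4·t and substitute into x ≡ 3 (mod 9): 4·t ≡ 3 − 1 = 2 (mod 9).
    The inverse of 4 mod 9 is 7 (since 4·7 = 28 = 3·9 + 1), so t ≡ 7·2 = 14 ≡ 5 (mod 9).
    Then x = 1 + 4·5 = 21, valid modulo lcm(4, 9) = 36: x ≡ 21 (mod 36).
  Combine with x ≡ 3 (mod 7): since gcd(36, 7) = 1, we get a unique residue mod 252.
    Write x = 21 + 36·t and substitute into x ≡ 3 (mod 7): 36·t ≡ 3 − 21 = -18 (mod 7).
    Reduce coefficients mod 7: 1·t ≡ 3 (mod 7).
    So t ≡ 3 (mod 7).
    Then x = 21 + 36·3 = 129, valid modulo lcm(36, 7) = 252: x ≡ 129 (mod 252).
Verify: 129 mod 4 = 1 ✓, 129 mod 9 = 3 ✓, 129 mod 7 = 3 ✓.

x ≡ 129 (mod 252).


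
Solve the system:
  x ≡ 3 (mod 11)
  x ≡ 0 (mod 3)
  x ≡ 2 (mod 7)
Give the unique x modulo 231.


Moduli 11, 3, 7 are pairwise coprime; by CRT there is a unique solution modulo M = 11 · 3 · 7 = 231.
Solve pairwise, accumulating the modulus:
  Start with x ≡ 3 (mod 11).
  Combine with x ≡ 0 (mod 3): since gcd(11, 3) = 1, we get a unique residue mod 33.
    Write x = 3 + 11·t and substitute into x ≡ 0 (mod 3): 11·t ≡ 0 − 3 = -3 (mod 3).
    Reduce coefficients mod 3: 2·t ≡ 0 (mod 3).
    The inverse of 2 mod 3 is 2 (since 2·2 = 4 = 1·3 + 1), so t ≡ 2·0 = 0 ≡ 0 (mod 3).
    Then x = 3 + 11·0 = 3, valid modulo lcm(11, 3) = 33: x ≡ 3 (mod 33).
  Combine with x ≡ 2 (mod 7): since gcd(33, 7) = 1, we get a unique residue mod 231.
    Write x = 3 + 33·t and substitute into x ≡ 2 (mod 7): 33·t ≡ 2 − 3 = -1 (mod 7).
    Reduce coefficients mod 7: 5·t ≡ 6 (mod 7).
    The inverse of 5 mod 7 is 3 (since 5·3 = 15 = 2·7 + 1), so t ≡ 3·6 = 18 ≡ 4 (mod 7).
    Then x = 3 + 33·4 = 135, valid modulo lcm(33, 7) = 231: x ≡ 135 (mod 231).
Verify: 135 mod 11 = 3 ✓, 135 mod 3 = 0 ✓, 135 mod 7 = 2 ✓.

x ≡ 135 (mod 231).


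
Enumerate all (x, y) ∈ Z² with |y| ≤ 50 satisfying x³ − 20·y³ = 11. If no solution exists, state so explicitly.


The equation is x³ - 20y³ = 11. For fixed y, x³ = 20·y³ + 11, so a solution requires the RHS to be a perfect cube.
Strategy: iterate y from -50 to 50, compute RHS = 20·y³ + 11, and check whether it is a (positive or negative) perfect cube.
Check small values of y:
  y = 0: RHS = 11 is not a perfect cube.
  y = 1: RHS = 31 is not a perfect cube.
  y = -1: RHS = -9 is not a perfect cube.
  y = 2: RHS = 171 is not a perfect cube.
  y = -2: RHS = -149 is not a perfect cube.
  y = 3: RHS = 551 is not a perfect cube.
  y = -3: RHS = -529 is not a perfect cube.
Continuing the search up to |y| = 50 finds no solutions either.
No (x, y) in the scanned range satisfies the equation.

No integer solutions with |y| ≤ 50.


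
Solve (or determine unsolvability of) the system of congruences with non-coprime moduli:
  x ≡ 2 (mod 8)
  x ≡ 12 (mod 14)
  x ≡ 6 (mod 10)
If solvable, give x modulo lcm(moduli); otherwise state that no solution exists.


Moduli 8, 14, 10 are not pairwise coprime, so CRT works modulo lcm(m_i) when all pairwise compatibility conditions hold.
Pairwise compatibility: gcd(m_i, m_j) must divide a_i - a_j for every pair.
Merge one congruence at a time:
  Start: x ≡ 2 (mod 8).
  Combine with x ≡ 12 (mod 14): gcd(8, 14) = 2; 12 - 2 = 10, which IS divisible by 2, so compatible.
    Write x = 2 + 8·t and substitute into x ≡ 12 (mod 14): 8·t ≡ 12 − 2 = 10 (mod 14).
    Divide the congruence (and modulus) by g = 2: 4·t ≡ 5 (mod 7).
    The inverse of 4 mod 7 is 2 (since 4·2 = 8 = 1·7 + 1), so t ≡ 2·5 = 10 ≡ 3 (mod 7).
    Then x = 2 + 8·3 = 26, valid modulo lcm(8, 14) = 56: x ≡ 26 (mod 56).
  Combine with x ≡ 6 (mod 10): gcd(56, 10) = 2; 6 - 26 = -20, which IS divisible by 2, so compatible.
    Write x = 26 + 56·t and substitute into x ≡ 6 (mod 10): 56·t ≡ 6 − 26 = -20 (mod 10).
    Divide the congruence (and modulus) by g = 2: 28·t ≡ -10 (mod 5).
    Reduce coefficients mod 5: 3·t ≡ 0 (mod 5).
    The inverse of 3 mod 5 is 2 (since 3·2 = 6 = 1·5 + 1), so t ≡ 2·0 = 0 ≡ 0 (mod 5).
    Then x = 26 + 56·0 = 26, valid modulo lcm(56, 10) = 280: x ≡ 26 (mod 280).
Verify: 26 mod 8 = 2, 26 mod 14 = 12, 26 mod 10 = 6.

x ≡ 26 (mod 280).


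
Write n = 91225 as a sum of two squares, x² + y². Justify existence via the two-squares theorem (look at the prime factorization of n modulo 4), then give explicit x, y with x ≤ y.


Step 1: Factor n = 91225 = 5^2 · 41 · 89.
Step 2: Check the mod-4 condition on each prime factor: 5 ≡ 1 (mod 4), exponent 2; 41 ≡ 1 (mod 4), exponent 1; 89 ≡ 1 (mod 4), exponent 1.
All primes ≡ 3 (mod 4) appear to even exponent (or don't appear), so by the two-squares theorem n IS expressible as a sum of two squares.
Step 3: Build a representation. Group n = k² · m with k = 5 and m = 41 · 89 = 3649 (a product of primes ≡ 1 (mod 4)); a representation of m scales to one of n via (k·x)² + (k·y)² = k²(x² + y²). Each prime p ≡ 1 (mod 4) is itself a sum of two squares; find a² by testing p − a² for a perfect square:
  41: 41 − 1² = 40, 41 − 2² = 37, 41 − 3² = 32, 41 − 4² = 25 = 5² ⇒ 41 = 4² + 5².
  89: 89 − 1² = 88, 89 − 2² = 85, 89 − 3² = 80, 89 − 4² = 73, 89 − 5² = 64 = 8² ⇒ 89 = 5² + 8².
  Combine using the Brahmagupta–Fibonacci identity (a² + b²)(c² + d²) = (ac − bd)² + (ad + bc)² = (ac + bd)² + (ad − bc)²:
  41 · 89 = 3649: from (4² + 5²)(5² + 8²), take (4·5 − 5·8, 4·8 + 5·5) = (20 − 40, 32 + 25) = (-20, 57); dropping signs (only squares matter) gives (20, 57); check 20² + 57² = 400 + 3249 = 3649 ✓.
  Scale by k = 5: (5·20, 5·57) = (100, 285).
Step 4: Order so x ≤ y and verify: 100² + 285² = 10000 + 81225 = 91225 = n. ✓

n = 91225 = 100² + 285² (one valid representation with x ≤ y).


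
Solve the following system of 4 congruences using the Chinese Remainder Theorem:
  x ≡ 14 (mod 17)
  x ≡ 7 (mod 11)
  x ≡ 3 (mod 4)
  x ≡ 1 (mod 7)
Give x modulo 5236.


Product of moduli M = 17 · 11 · 4 · 7 = 5236.
Merge one congruence at a time:
  Start: x ≡ 14 (mod 17).
  Combine with x ≡ 7 (mod 11); new modulus lcm = 187.
    Write x = 14 + 17·t and substitute into x ≡ 7 (mod 11): 17·t ≡ 7 − 14 = -7 (mod 11).
    Reduce coefficients mod 11: 6·t ≡ 4 (mod 11).
    The inverse of 6 mod 11 is 2 (since 6·2 = 12 = 1·11 + 1), so t ≡ 2·4 = 8 ≡ 8 (mod 11).
    Then x = 14 + 17·8 = 150, valid modulo lcm(17, 11) = 187: x ≡ 150 (mod 187).
  Combine with x ≡ 3 (mod 4); new modulus lcm = 748.
    Write x = 150 + 187·t and substitute into x ≡ 3 (mod 4): 187·t ≡ 3 − 150 = -147 (mod 4).
    Reduce coefficients mod 4: 3·t ≡ 1 (mod 4).
    The inverse of 3 mod 4 is 3 (since 3·3 = 9 = 2·4 + 1), so t ≡ 3·1 = 3 ≡ 3 (mod 4).
    Then x = 150 + 187·3 = 711, valid modulo lcm(187, 4) = 748: x ≡ 711 (mod 748).
  Combine with x ≡ 1 (mod 7); new modulus lcm = 5236.
    Write x = 711 + 748·t and substitute into x ≡ 1 (mod 7): 748·t ≡ 1 − 711 = -710 (mod 7).
    Reduce coefficients mod 7: 6·t ≡ 4 (mod 7).
    The inverse of 6 mod 7 is 6 (since 6·6 = 36 = 5·7 + 1), so t ≡ 6·4 = 24 ≡ 3 (mod 7).
    Then x = 711 + 748·3 = 2955, valid modulo lcm(748, 7) = 5236: x ≡ 2955 (mod 5236).
Verify against each original: 2955 mod 17 = 14, 2955 mod 11 = 7, 2955 mod 4 = 3, 2955 mod 7 = 1.

x ≡ 2955 (mod 5236).


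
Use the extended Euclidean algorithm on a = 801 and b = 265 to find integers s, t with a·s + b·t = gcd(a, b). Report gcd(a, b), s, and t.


Euclidean algorithm on (801, 265) — divide until remainder is 0:
  801 = 3 · 265 + 6
  265 = 44 · 6 + 1
  6 = 6 · 1 + 0
gcd(801, 265) = 1.
Track Bezout coefficients alongside the remainders: start with r₀ = 801 = a·1 + b·0 (s = 1, t = 0) and r₁ = 265 = a·0 + b·1 (s = 0, t = 1); each new remainder r_{k+1} = r_{k-1} − q_k·r_k inherits s_{k+1} = s_{k-1} − q_k·s_k, t_{k+1} = t_{k-1} − q_k·t_k, so r_k = a·s_k + b·t_k at every step:
  q = 3: r = 6, s = 1 − 3·0 = 1, t = 0 − 3·1 = -3  (check: 801·1 + 265·(-3) = 6)
  q = 44: r = 1, s = 0 − 44·1 = -44, t = 1 − 44·(-3) = 133  (check: 801·(-44) + 265·133 = 1)
The row with r = 1 (the gcd) gives the Bezout coefficients s = -44, t = 133.
Result: 801 · (-44) + 265 · (133) = 1.

gcd(801, 265) = 1; s = -44, t = 133 (check: 801·(-44) + 265·133 = 1).


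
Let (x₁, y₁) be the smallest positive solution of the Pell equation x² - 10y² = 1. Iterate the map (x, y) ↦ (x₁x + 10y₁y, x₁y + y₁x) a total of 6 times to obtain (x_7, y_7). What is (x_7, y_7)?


Step 1: Find the fundamental solution (x₁, y₁) of x² - 10y² = 1.
  Expand √10 as a continued fraction. a₀ = ⌊√10⌋ = 3; iterate m_{k+1} = d_k·a_k − m_k, d_{k+1} = (10 − m_{k+1}²)/d_k, a_{k+1} = ⌊(a₀ + m_{k+1})/d_{k+1}⌋ (starting m₀ = 0, d₀ = 1), with convergents p_k = a_k·p_{k-1} + p_{k-2}, q_k = a_k·q_{k-1} + q_{k-2} (p₋₁ = 1, q₋₁ = 0):
  k = 0: a₀ = 3; p₀/q₀ = 3/1; p₀² − 10·q₀² = 9 − 10 = -1.
  k = 1: m = 3, d = 1, a = ⌊(3 + 3)/1⌋ = 6; p/q = (6·3 + 1)/(6·1 + 0) = 19/6; p² − 10·q² = 361 − 360 = 1.
  The first convergent with p² − 10·q² = 1 gives the fundamental solution (x₁, y₁) = (19, 6).
Step 2: Apply the recurrence (x_{n+1}, y_{n+1}) = (x₁x_n + 10y₁y_n, x₁y_n + y₁x_n) repeatedly.
  From (x_1, y_1) = (19, 6): x_2 = 19·19 + 10·6·6 = 721; y_2 = 19·6 + 6·19 = 228.
  From (x_2, y_2) = (721, 228): x_3 = 19·721 + 10·6·228 = 27379; y_3 = 19·228 + 6·721 = 8658.
  From (x_3, y_3) = (27379, 8658): x_4 = 19·27379 + 10·6·8658 = 1039681; y_4 = 19·8658 + 6·27379 = 328776.
  From (x_4, y_4) = (1039681, 328776): x_5 = 19·1039681 + 10·6·328776 = 39480499; y_5 = 19·328776 + 6·1039681 = 12484830.
  From (x_5, y_5) = (39480499, 12484830): x_6 = 19·39480499 + 10·6·12484830 = 1499219281; y_6 = 19·12484830 + 6·39480499 = 474094764.
  From (x_6, y_6) = (1499219281, 474094764): x_7 = 19·1499219281 + 10·6·474094764 = 56930852179; y_7 = 19·474094764 + 6·1499219281 = 18003116202.
Step 3: Verify x_7² - 10·y_7² = 3241121929827149048041 - 3241121929827149048040 = 1 (should be 1). ✓

(x_1, y_1) = (19, 6); (x_7, y_7) = (56930852179, 18003116202).


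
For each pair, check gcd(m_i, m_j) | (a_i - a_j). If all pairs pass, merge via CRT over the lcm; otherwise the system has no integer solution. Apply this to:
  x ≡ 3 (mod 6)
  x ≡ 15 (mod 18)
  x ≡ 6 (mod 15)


Moduli 6, 18, 15 are not pairwise coprime, so CRT works modulo lcm(m_i) when all pairwise compatibility conditions hold.
Pairwise compatibility: gcd(m_i, m_j) must divide a_i - a_j for every pair.
Merge one congruence at a time:
  Start: x ≡ 3 (mod 6).
  Combine with x ≡ 15 (mod 18): gcd(6, 18) = 6; 15 - 3 = 12, which IS divisible by 6, so compatible.
    Write x = 3 + 6·t and substitute into x ≡ 15 (mod 18): 6·t ≡ 15 − 3 = 12 (mod 18).
    Divide the congruence (and modulus) by g = 6: 1·t ≡ 2 (mod 3).
    So t ≡ 2 (mod 3).
    Then x = 3 + 6·2 = 15, valid modulo lcm(6, 18) = 18: x ≡ 15 (mod 18).
  Combine with x ≡ 6 (mod 15): gcd(18, 15) = 3; 6 - 15 = -9, which IS divisible by 3, so compatible.
    Write x = 15 + 18·t and substitute into x ≡ 6 (mod 15): 18·t ≡ 6 − 15 = -9 (mod 15).
    Divide the congruence (and modulus) by g = 3: 6·t ≡ -3 (mod 5).
    Reduce coefficients mod 5: 1·t ≡ 2 (mod 5).
    So t ≡ 2 (mod 5).
    Then x = 15 + 18·2 = 51, valid modulo lcm(18, 15) = 90: x ≡ 51 (mod 90).
Verify: 51 mod 6 = 3, 51 mod 18 = 15, 51 mod 15 = 6.

x ≡ 51 (mod 90).


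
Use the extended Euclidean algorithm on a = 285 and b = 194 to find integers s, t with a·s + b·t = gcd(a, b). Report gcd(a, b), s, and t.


Euclidean algorithm on (285, 194) — divide until remainder is 0:
  285 = 1 · 194 + 91
  194 = 2 · 91 + 12
  91 = 7 · 12 + 7
  12 = 1 · 7 + 5
  7 = 1 · 5 + 2
  5 = 2 · 2 + 1
  2 = 2 · 1 + 0
gcd(285, 194) = 1.
Track Bezout coefficients alongside the remainders: start with r₀ = 285 = a·1 + b·0 (s = 1, t = 0) and r₁ = 194 = a·0 + b·1 (s = 0, t = 1); each new remainder r_{k+1} = r_{k-1} − q_k·r_k inherits s_{k+1} = s_{k-1} − q_k·s_k, t_{k+1} = t_{k-1} − q_k·t_k, so r_k = a·s_k + b·t_k at every step:
  q = 1: r = 91, s = 1 − 1·0 = 1, t = 0 − 1·1 = -1  (check: 285·1 + 194·(-1) = 91)
  q = 2: r = 12, s = 0 − 2·1 = -2, t = 1 − 2·(-1) = 3  (check: 285·(-2) + 194·3 = 12)
  q = 7: r = 7, s = 1 − 7·(-2) = 15, t = -1 − 7·3 = -22  (check: 285·15 + 194·(-22) = 7)
  q = 1: r = 5, s = -2 − 1·15 = -17, t = 3 − 1·(-22) = 25  (check: 285·(-17) + 194·25 = 5)
  q = 1: r = 2, s = 15 − 1·(-17) = 32, t = -22 − 1·25 = -47  (check: 285·32 + 194·(-47) = 2)
  q = 2: r = 1, s = -17 − 2·32 = -81, t = 25 − 2·(-47) = 119  (check: 285·(-81) + 194·119 = 1)
The row with r = 1 (the gcd) gives the Bezout coefficients s = -81, t = 119.
Result: 285 · (-81) + 194 · (119) = 1.

gcd(285, 194) = 1; s = -81, t = 119 (check: 285·(-81) + 194·119 = 1).


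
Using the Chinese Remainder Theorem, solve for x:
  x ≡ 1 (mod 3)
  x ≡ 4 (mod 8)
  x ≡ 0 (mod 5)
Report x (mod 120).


Moduli 3, 8, 5 are pairwise coprime; by CRT there is a unique solution modulo M = 3 · 8 · 5 = 120.
Solve pairwise, accumulating the modulus:
  Start with x ≡ 1 (mod 3).
  Combine with x ≡ 4 (mod 8): since gcd(3, 8) = 1, we get a unique residue mod 24.
    Write x = 1 + 3·t and substitute into x ≡ 4 (mod 8): 3·t ≡ 4 − 1 = 3 (mod 8).
    The inverse of 3 mod 8 is 3 (since 3·3 = 9 = 1·8 + 1), so t ≡ 3·3 = 9 ≡ 1 (mod 8).
    Then x = 1 + 3·1 = 4, valid modulo lcm(3, 8) = 24: x ≡ 4 (mod 24).
  Combine with x ≡ 0 (mod 5): since gcd(24, 5) = 1, we get a unique residue mod 120.
    Write x = 4 + 24·t and substitute into x ≡ 0 (mod 5): 24·t ≡ 0 − 4 = -4 (mod 5).
    Reduce coefficients mod 5: 4·t ≡ 1 (mod 5).
    The inverse of 4 mod 5 is 4 (since 4·4 = 16 = 3·5 + 1), so t ≡ 4·1 = 4 ≡ 4 (mod 5).
    Then x = 4 + 24·4 = 100, valid modulo lcm(24, 5) = 120: x ≡ 100 (mod 120).
Verify: 100 mod 3 = 1 ✓, 100 mod 8 = 4 ✓, 100 mod 5 = 0 ✓.

x ≡ 100 (mod 120).


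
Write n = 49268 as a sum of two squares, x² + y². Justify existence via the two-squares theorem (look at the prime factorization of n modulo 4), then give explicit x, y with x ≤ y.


Step 1: Factor n = 49268 = 2^2 · 109 · 113.
Step 2: Check the mod-4 condition on each prime factor: 2 = 2 (special); 109 ≡ 1 (mod 4), exponent 1; 113 ≡ 1 (mod 4), exponent 1.
All primes ≡ 3 (mod 4) appear to even exponent (or don't appear), so by the two-squares theorem n IS expressible as a sum of two squares.
Step 3: Build a representation. Group n = k² · m with k = 2 and m = 109 · 113 = 12317 (a product of primes ≡ 1 (mod 4)); a representation of m scales to one of n via (k·x)² + (k·y)² = k²(x² + y²). Each prime p ≡ 1 (mod 4) is itself a sum of two squares; find a² by testing p − a² for a perfect square:
  109: 109 − 1² = 108, 109 − 2² = 105, 109 − 3² = 100 = 10² ⇒ 109 = 3² + 10².
  113: 113 − 1² = 112, 113 − 2² = 109, 113 − 3² = 104, 113 − 4² = 97, 113 − 5² = 88, 113 − 6² = 77, 113 − 7² = 64 = 8² ⇒ 113 = 7² + 8².
  Combine using the Brahmagupta–Fibonacci identity (a² + b²)(c² + d²) = (ac − bd)² + (ad + bc)² = (ac + bd)² + (ad − bc)²:
  109 · 113 = 12317: from (3² + 10²)(7² + 8²), take (3·7 − 10·8, 3·8 + 10·7) = (21 − 80, 24 + 70) = (-59, 94); dropping signs (only squares matter) gives (59, 94); check 59² + 94² = 3481 + 8836 = 12317 ✓.
  Scale by k = 2: (2·59, 2·94) = (118, 188).
Step 4: Order so x ≤ y and verify: 118² + 188² = 13924 + 35344 = 49268 = n. ✓

n = 49268 = 118² + 188² (one valid representation with x ≤ y).


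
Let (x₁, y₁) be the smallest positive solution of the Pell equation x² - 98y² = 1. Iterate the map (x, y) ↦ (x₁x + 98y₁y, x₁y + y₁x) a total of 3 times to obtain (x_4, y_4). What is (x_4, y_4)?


Step 1: Find the fundamental solution (x₁, y₁) of x² - 98y² = 1.
  Expand √98 as a continued fraction. a₀ = ⌊√98⌋ = 9; iterate m_{k+1} = d_k·a_k − m_k, d_{k+1} = (98 − m_{k+1}²)/d_k, a_{k+1} = ⌊(a₀ + m_{k+1})/d_{k+1}⌋ (starting m₀ = 0, d₀ = 1), with convergents p_k = a_k·p_{k-1} + p_{k-2}, q_k = a_k·q_{k-1} + q_{k-2} (p₋₁ = 1, q₋₁ = 0):
  k = 0: a₀ = 9; p₀/q₀ = 9/1; p₀² − 98·q₀² = 81 − 98 = -17.
  k = 1: m = 9, d = 17, a = ⌊(9 + 9)/17⌋ = 1; p/q = (1·9 + 1)/(1·1 + 0) = 10/1; p² − 98·q² = 100 − 98 = 2.
  k = 2: m = 8, d = 2, a = ⌊(9 + 8)/2⌋ = 8; p/q = (8·10 + 9)/(8·1 + 1) = 89/9; p² − 98·q² = 7921 − 7938 = -17.
  k = 3: m = 8, d = 17, a = ⌊(9 + 8)/17⌋ = 1; p/q = (1·89 + 10)/(1·9 + 1) = 99/10; p² − 98·q² = 9801 − 9800 = 1.
  The first convergent with p² − 98·q² = 1 gives the fundamental solution (x₁, y₁) = (99, 10).
Step 2: Apply the recurrence (x_{n+1}, y_{n+1}) = (x₁x_n + 98y₁y_n, x₁y_n + y₁x_n) repeatedly.
  From (x_1, y_1) = (99, 10): x_2 = 99·99 + 98·10·10 = 19601; y_2 = 99·10 + 10·99 = 1980.
  From (x_2, y_2) = (19601, 1980): x_3 = 99·19601 + 98·10·1980 = 3880899; y_3 = 99·1980 + 10·19601 = 392030.
  From (x_3, y_3) = (3880899, 392030): x_4 = 99·3880899 + 98·10·392030 = 768398401; y_4 = 99·392030 + 10·3880899 = 77619960.
Step 3: Verify x_4² - 98·y_4² = 590436102659356801 - 590436102659356800 = 1 (should be 1). ✓

(x_1, y_1) = (99, 10); (x_4, y_4) = (768398401, 77619960).
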